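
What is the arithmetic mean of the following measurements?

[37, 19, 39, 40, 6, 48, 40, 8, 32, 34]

30.3

Step 1: Sum all values: 37 + 19 + 39 + 40 + 6 + 48 + 40 + 8 + 32 + 34 = 303
Step 2: Count the number of values: n = 10
Step 3: Mean = sum / n = 303 / 10 = 30.3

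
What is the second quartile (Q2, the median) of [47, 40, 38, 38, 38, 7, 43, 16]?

38

Step 1: Sort the data: [7, 16, 38, 38, 38, 40, 43, 47]
Step 2: n = 8
Step 3: Q2 is the median. Since n is even, it is the average of the values at positions 4 and 5:
  Q2 = (38 + 38) / 2 = 38
Step 4: Q2 = 38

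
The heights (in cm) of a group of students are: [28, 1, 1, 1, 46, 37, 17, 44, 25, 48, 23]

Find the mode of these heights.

1

Step 1: Count the frequency of each value:
  1: appears 3 time(s)
  17: appears 1 time(s)
  23: appears 1 time(s)
  25: appears 1 time(s)
  28: appears 1 time(s)
  37: appears 1 time(s)
  44: appears 1 time(s)
  46: appears 1 time(s)
  48: appears 1 time(s)
Step 2: The value 1 appears most frequently (3 times).
Step 3: Mode = 1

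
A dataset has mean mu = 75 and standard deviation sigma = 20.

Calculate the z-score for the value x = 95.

1

Step 1: Recall the z-score formula: z = (x - mu) / sigma
Step 2: Substitute values: z = (95 - 75) / 20
Step 3: z = 20 / 20 = 1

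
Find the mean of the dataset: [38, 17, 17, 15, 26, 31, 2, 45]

23.875

Step 1: Sum all values: 38 + 17 + 17 + 15 + 26 + 31 + 2 + 45 = 191
Step 2: Count the number of values: n = 8
Step 3: Mean = sum / n = 191 / 8 = 23.875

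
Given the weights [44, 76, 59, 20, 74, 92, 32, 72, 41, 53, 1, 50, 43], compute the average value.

50.5385

Step 1: Sum all values: 44 + 76 + 59 + 20 + 74 + 92 + 32 + 72 + 41 + 53 + 1 + 50 + 43 = 657
Step 2: Count the number of values: n = 13
Step 3: Mean = sum / n = 657 / 13 = 50.5385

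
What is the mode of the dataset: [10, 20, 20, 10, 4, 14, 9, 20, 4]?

20

Step 1: Count the frequency of each value:
  4: appears 2 time(s)
  9: appears 1 time(s)
  10: appears 2 time(s)
  14: appears 1 time(s)
  20: appears 3 time(s)
Step 2: The value 20 appears most frequently (3 times).
Step 3: Mode = 20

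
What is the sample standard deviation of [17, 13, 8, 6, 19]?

5.5946

Step 1: Compute the mean: 12.6
Step 2: Sum of squared deviations from the mean: 125.2
Step 3: Sample variance = 125.2 / 4 = 31.3
Step 4: Standard deviation = sqrt(31.3) = 5.5946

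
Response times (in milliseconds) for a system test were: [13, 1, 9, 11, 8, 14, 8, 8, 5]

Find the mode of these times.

8

Step 1: Count the frequency of each value:
  1: appears 1 time(s)
  5: appears 1 time(s)
  8: appears 3 time(s)
  9: appears 1 time(s)
  11: appears 1 time(s)
  13: appears 1 time(s)
  14: appears 1 time(s)
Step 2: The value 8 appears most frequently (3 times).
Step 3: Mode = 8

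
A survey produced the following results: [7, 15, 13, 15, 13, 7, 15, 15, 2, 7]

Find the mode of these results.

15

Step 1: Count the frequency of each value:
  2: appears 1 time(s)
  7: appears 3 time(s)
  13: appears 2 time(s)
  15: appears 4 time(s)
Step 2: The value 15 appears most frequently (4 times).
Step 3: Mode = 15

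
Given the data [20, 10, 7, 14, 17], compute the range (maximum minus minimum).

13

Step 1: Identify the maximum value: max = 20
Step 2: Identify the minimum value: min = 7
Step 3: Range = max - min = 20 - 7 = 13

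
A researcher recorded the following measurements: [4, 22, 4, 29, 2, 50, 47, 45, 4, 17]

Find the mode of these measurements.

4

Step 1: Count the frequency of each value:
  2: appears 1 time(s)
  4: appears 3 time(s)
  17: appears 1 time(s)
  22: appears 1 time(s)
  29: appears 1 time(s)
  45: appears 1 time(s)
  47: appears 1 time(s)
  50: appears 1 time(s)
Step 2: The value 4 appears most frequently (3 times).
Step 3: Mode = 4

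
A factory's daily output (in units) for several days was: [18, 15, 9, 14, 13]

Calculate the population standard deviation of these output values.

2.9257

Step 1: Compute the mean: 13.8
Step 2: Sum of squared deviations from the mean: 42.8
Step 3: Population variance = 42.8 / 5 = 8.56
Step 4: Standard deviation = sqrt(8.56) = 2.9257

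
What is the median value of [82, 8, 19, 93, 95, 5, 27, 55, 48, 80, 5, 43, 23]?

43

Step 1: Sort the data in ascending order: [5, 5, 8, 19, 23, 27, 43, 48, 55, 80, 82, 93, 95]
Step 2: The number of values is n = 13.
Step 3: Since n is odd, the median is the middle value at position 7: 43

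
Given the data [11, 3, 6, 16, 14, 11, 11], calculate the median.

11

Step 1: Sort the data in ascending order: [3, 6, 11, 11, 11, 14, 16]
Step 2: The number of values is n = 7.
Step 3: Since n is odd, the median is the middle value at position 4: 11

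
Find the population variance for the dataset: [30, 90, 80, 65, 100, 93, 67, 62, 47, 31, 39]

567.4545

Step 1: Compute the mean: (30 + 90 + 80 + 65 + 100 + 93 + 67 + 62 + 47 + 31 + 39) / 11 = 64
Step 2: Compute squared deviations from the mean:
  (30 - 64)^2 = 1156
  (90 - 64)^2 = 676
  (80 - 64)^2 = 256
  (65 - 64)^2 = 1
  (100 - 64)^2 = 1296
  (93 - 64)^2 = 841
  (67 - 64)^2 = 9
  (62 - 64)^2 = 4
  (47 - 64)^2 = 289
  (31 - 64)^2 = 1089
  (39 - 64)^2 = 625
Step 3: Sum of squared deviations = 6242
Step 4: Population variance = 6242 / 11 = 567.4545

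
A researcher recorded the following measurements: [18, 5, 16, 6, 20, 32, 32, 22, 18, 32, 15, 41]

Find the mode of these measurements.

32

Step 1: Count the frequency of each value:
  5: appears 1 time(s)
  6: appears 1 time(s)
  15: appears 1 time(s)
  16: appears 1 time(s)
  18: appears 2 time(s)
  20: appears 1 time(s)
  22: appears 1 time(s)
  32: appears 3 time(s)
  41: appears 1 time(s)
Step 2: The value 32 appears most frequently (3 times).
Step 3: Mode = 32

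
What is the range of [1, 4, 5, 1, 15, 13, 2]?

14

Step 1: Identify the maximum value: max = 15
Step 2: Identify the minimum value: min = 1
Step 3: Range = max - min = 15 - 1 = 14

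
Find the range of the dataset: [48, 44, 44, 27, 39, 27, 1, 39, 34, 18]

47

Step 1: Identify the maximum value: max = 48
Step 2: Identify the minimum value: min = 1
Step 3: Range = max - min = 48 - 1 = 47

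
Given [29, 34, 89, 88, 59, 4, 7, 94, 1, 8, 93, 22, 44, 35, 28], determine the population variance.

1087.0222

Step 1: Compute the mean: (29 + 34 + 89 + 88 + 59 + 4 + 7 + 94 + 1 + 8 + 93 + 22 + 44 + 35 + 28) / 15 = 42.3333
Step 2: Compute squared deviations from the mean:
  (29 - 42.3333)^2 = 177.7778
  (34 - 42.3333)^2 = 69.4444
  (89 - 42.3333)^2 = 2177.7778
  (88 - 42.3333)^2 = 2085.4444
  (59 - 42.3333)^2 = 277.7778
  (4 - 42.3333)^2 = 1469.4444
  (7 - 42.3333)^2 = 1248.4444
  (94 - 42.3333)^2 = 2669.4444
  (1 - 42.3333)^2 = 1708.4444
  (8 - 42.3333)^2 = 1178.7778
  (93 - 42.3333)^2 = 2567.1111
  (22 - 42.3333)^2 = 413.4444
  (44 - 42.3333)^2 = 2.7778
  (35 - 42.3333)^2 = 53.7778
  (28 - 42.3333)^2 = 205.4444
Step 3: Sum of squared deviations = 16305.3333
Step 4: Population variance = 16305.3333 / 15 = 1087.0222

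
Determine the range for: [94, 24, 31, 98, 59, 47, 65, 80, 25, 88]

74

Step 1: Identify the maximum value: max = 98
Step 2: Identify the minimum value: min = 24
Step 3: Range = max - min = 98 - 24 = 74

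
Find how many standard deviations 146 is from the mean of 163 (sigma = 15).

-1.1333

Step 1: Recall the z-score formula: z = (x - mu) / sigma
Step 2: Substitute values: z = (146 - 163) / 15
Step 3: z = -17 / 15 = -1.1333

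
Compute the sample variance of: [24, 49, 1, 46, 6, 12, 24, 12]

315.6429

Step 1: Compute the mean: (24 + 49 + 1 + 46 + 6 + 12 + 24 + 12) / 8 = 21.75
Step 2: Compute squared deviations from the mean:
  (24 - 21.75)^2 = 5.0625
  (49 - 21.75)^2 = 742.5625
  (1 - 21.75)^2 = 430.5625
  (46 - 21.75)^2 = 588.0625
  (6 - 21.75)^2 = 248.0625
  (12 - 21.75)^2 = 95.0625
  (24 - 21.75)^2 = 5.0625
  (12 - 21.75)^2 = 95.0625
Step 3: Sum of squared deviations = 2209.5
Step 4: Sample variance = 2209.5 / 7 = 315.6429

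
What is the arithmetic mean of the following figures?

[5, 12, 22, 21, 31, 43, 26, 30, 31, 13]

23.4

Step 1: Sum all values: 5 + 12 + 22 + 21 + 31 + 43 + 26 + 30 + 31 + 13 = 234
Step 2: Count the number of values: n = 10
Step 3: Mean = sum / n = 234 / 10 = 23.4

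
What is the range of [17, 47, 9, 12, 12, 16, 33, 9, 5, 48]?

43

Step 1: Identify the maximum value: max = 48
Step 2: Identify the minimum value: min = 5
Step 3: Range = max - min = 48 - 5 = 43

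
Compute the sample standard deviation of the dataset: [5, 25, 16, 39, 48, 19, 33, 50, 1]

17.6549

Step 1: Compute the mean: 26.2222
Step 2: Sum of squared deviations from the mean: 2493.5556
Step 3: Sample variance = 2493.5556 / 8 = 311.6944
Step 4: Standard deviation = sqrt(311.6944) = 17.6549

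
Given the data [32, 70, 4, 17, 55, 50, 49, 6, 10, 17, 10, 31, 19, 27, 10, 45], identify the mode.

10

Step 1: Count the frequency of each value:
  4: appears 1 time(s)
  6: appears 1 time(s)
  10: appears 3 time(s)
  17: appears 2 time(s)
  19: appears 1 time(s)
  27: appears 1 time(s)
  31: appears 1 time(s)
  32: appears 1 time(s)
  45: appears 1 time(s)
  49: appears 1 time(s)
  50: appears 1 time(s)
  55: appears 1 time(s)
  70: appears 1 time(s)
Step 2: The value 10 appears most frequently (3 times).
Step 3: Mode = 10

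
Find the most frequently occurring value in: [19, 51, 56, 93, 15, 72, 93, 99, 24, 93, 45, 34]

93

Step 1: Count the frequency of each value:
  15: appears 1 time(s)
  19: appears 1 time(s)
  24: appears 1 time(s)
  34: appears 1 time(s)
  45: appears 1 time(s)
  51: appears 1 time(s)
  56: appears 1 time(s)
  72: appears 1 time(s)
  93: appears 3 time(s)
  99: appears 1 time(s)
Step 2: The value 93 appears most frequently (3 times).
Step 3: Mode = 93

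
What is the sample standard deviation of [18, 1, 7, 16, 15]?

7.1624

Step 1: Compute the mean: 11.4
Step 2: Sum of squared deviations from the mean: 205.2
Step 3: Sample variance = 205.2 / 4 = 51.3
Step 4: Standard deviation = sqrt(51.3) = 7.1624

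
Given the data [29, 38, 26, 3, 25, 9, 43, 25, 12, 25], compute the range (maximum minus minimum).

40

Step 1: Identify the maximum value: max = 43
Step 2: Identify the minimum value: min = 3
Step 3: Range = max - min = 43 - 3 = 40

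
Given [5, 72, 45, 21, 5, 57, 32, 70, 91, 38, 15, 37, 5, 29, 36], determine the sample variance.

685.4571

Step 1: Compute the mean: (5 + 72 + 45 + 21 + 5 + 57 + 32 + 70 + 91 + 38 + 15 + 37 + 5 + 29 + 36) / 15 = 37.2
Step 2: Compute squared deviations from the mean:
  (5 - 37.2)^2 = 1036.84
  (72 - 37.2)^2 = 1211.04
  (45 - 37.2)^2 = 60.84
  (21 - 37.2)^2 = 262.44
  (5 - 37.2)^2 = 1036.84
  (57 - 37.2)^2 = 392.04
  (32 - 37.2)^2 = 27.04
  (70 - 37.2)^2 = 1075.84
  (91 - 37.2)^2 = 2894.44
  (38 - 37.2)^2 = 0.64
  (15 - 37.2)^2 = 492.84
  (37 - 37.2)^2 = 0.04
  (5 - 37.2)^2 = 1036.84
  (29 - 37.2)^2 = 67.24
  (36 - 37.2)^2 = 1.44
Step 3: Sum of squared deviations = 9596.4
Step 4: Sample variance = 9596.4 / 14 = 685.4571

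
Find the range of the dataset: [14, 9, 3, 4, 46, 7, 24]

43

Step 1: Identify the maximum value: max = 46
Step 2: Identify the minimum value: min = 3
Step 3: Range = max - min = 46 - 3 = 43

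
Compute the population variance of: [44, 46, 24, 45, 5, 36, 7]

271.6735

Step 1: Compute the mean: (44 + 46 + 24 + 45 + 5 + 36 + 7) / 7 = 29.5714
Step 2: Compute squared deviations from the mean:
  (44 - 29.5714)^2 = 208.1837
  (46 - 29.5714)^2 = 269.898
  (24 - 29.5714)^2 = 31.0408
  (45 - 29.5714)^2 = 238.0408
  (5 - 29.5714)^2 = 603.7551
  (36 - 29.5714)^2 = 41.3265
  (7 - 29.5714)^2 = 509.4694
Step 3: Sum of squared deviations = 1901.7143
Step 4: Population variance = 1901.7143 / 7 = 271.6735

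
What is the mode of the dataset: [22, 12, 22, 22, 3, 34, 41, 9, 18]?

22

Step 1: Count the frequency of each value:
  3: appears 1 time(s)
  9: appears 1 time(s)
  12: appears 1 time(s)
  18: appears 1 time(s)
  22: appears 3 time(s)
  34: appears 1 time(s)
  41: appears 1 time(s)
Step 2: The value 22 appears most frequently (3 times).
Step 3: Mode = 22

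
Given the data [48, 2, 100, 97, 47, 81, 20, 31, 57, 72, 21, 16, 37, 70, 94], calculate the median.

48

Step 1: Sort the data in ascending order: [2, 16, 20, 21, 31, 37, 47, 48, 57, 70, 72, 81, 94, 97, 100]
Step 2: The number of values is n = 15.
Step 3: Since n is odd, the median is the middle value at position 8: 48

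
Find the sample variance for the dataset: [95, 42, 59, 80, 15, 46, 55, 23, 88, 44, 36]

664.2

Step 1: Compute the mean: (95 + 42 + 59 + 80 + 15 + 46 + 55 + 23 + 88 + 44 + 36) / 11 = 53
Step 2: Compute squared deviations from the mean:
  (95 - 53)^2 = 1764
  (42 - 53)^2 = 121
  (59 - 53)^2 = 36
  (80 - 53)^2 = 729
  (15 - 53)^2 = 1444
  (46 - 53)^2 = 49
  (55 - 53)^2 = 4
  (23 - 53)^2 = 900
  (88 - 53)^2 = 1225
  (44 - 53)^2 = 81
  (36 - 53)^2 = 289
Step 3: Sum of squared deviations = 6642
Step 4: Sample variance = 6642 / 10 = 664.2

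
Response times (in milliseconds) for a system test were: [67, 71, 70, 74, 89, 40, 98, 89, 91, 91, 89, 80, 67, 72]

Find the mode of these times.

89

Step 1: Count the frequency of each value:
  40: appears 1 time(s)
  67: appears 2 time(s)
  70: appears 1 time(s)
  71: appears 1 time(s)
  72: appears 1 time(s)
  74: appears 1 time(s)
  80: appears 1 time(s)
  89: appears 3 time(s)
  91: appears 2 time(s)
  98: appears 1 time(s)
Step 2: The value 89 appears most frequently (3 times).
Step 3: Mode = 89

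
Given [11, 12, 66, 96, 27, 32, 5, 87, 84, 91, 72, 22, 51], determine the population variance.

1052.8639

Step 1: Compute the mean: (11 + 12 + 66 + 96 + 27 + 32 + 5 + 87 + 84 + 91 + 72 + 22 + 51) / 13 = 50.4615
Step 2: Compute squared deviations from the mean:
  (11 - 50.4615)^2 = 1557.213
  (12 - 50.4615)^2 = 1479.2899
  (66 - 50.4615)^2 = 241.4438
  (96 - 50.4615)^2 = 2073.7515
  (27 - 50.4615)^2 = 550.4438
  (32 - 50.4615)^2 = 340.8284
  (5 - 50.4615)^2 = 2066.7515
  (87 - 50.4615)^2 = 1335.0592
  (84 - 50.4615)^2 = 1124.8284
  (91 - 50.4615)^2 = 1643.3669
  (72 - 50.4615)^2 = 463.9053
  (22 - 50.4615)^2 = 810.0592
  (51 - 50.4615)^2 = 0.2899
Step 3: Sum of squared deviations = 13687.2308
Step 4: Population variance = 13687.2308 / 13 = 1052.8639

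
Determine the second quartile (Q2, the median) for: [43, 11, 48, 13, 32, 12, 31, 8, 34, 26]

28.5

Step 1: Sort the data: [8, 11, 12, 13, 26, 31, 32, 34, 43, 48]
Step 2: n = 10
Step 3: Q2 is the median. Since n is even, it is the average of the values at positions 5 and 6:
  Q2 = (26 + 31) / 2 = 28.5
Step 4: Q2 = 28.5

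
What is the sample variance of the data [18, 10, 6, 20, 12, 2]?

47.4667

Step 1: Compute the mean: (18 + 10 + 6 + 20 + 12 + 2) / 6 = 11.3333
Step 2: Compute squared deviations from the mean:
  (18 - 11.3333)^2 = 44.4444
  (10 - 11.3333)^2 = 1.7778
  (6 - 11.3333)^2 = 28.4444
  (20 - 11.3333)^2 = 75.1111
  (12 - 11.3333)^2 = 0.4444
  (2 - 11.3333)^2 = 87.1111
Step 3: Sum of squared deviations = 237.3333
Step 4: Sample variance = 237.3333 / 5 = 47.4667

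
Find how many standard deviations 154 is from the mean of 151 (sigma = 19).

0.1579

Step 1: Recall the z-score formula: z = (x - mu) / sigma
Step 2: Substitute values: z = (154 - 151) / 19
Step 3: z = 3 / 19 = 0.1579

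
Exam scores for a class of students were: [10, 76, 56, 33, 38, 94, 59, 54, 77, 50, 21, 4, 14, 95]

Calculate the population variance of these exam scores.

839.9439

Step 1: Compute the mean: (10 + 76 + 56 + 33 + 38 + 94 + 59 + 54 + 77 + 50 + 21 + 4 + 14 + 95) / 14 = 48.6429
Step 2: Compute squared deviations from the mean:
  (10 - 48.6429)^2 = 1493.2704
  (76 - 48.6429)^2 = 748.4133
  (56 - 48.6429)^2 = 54.1276
  (33 - 48.6429)^2 = 244.699
  (38 - 48.6429)^2 = 113.2704
  (94 - 48.6429)^2 = 2057.2704
  (59 - 48.6429)^2 = 107.2704
  (54 - 48.6429)^2 = 28.699
  (77 - 48.6429)^2 = 804.1276
  (50 - 48.6429)^2 = 1.8418
  (21 - 48.6429)^2 = 764.1276
  (4 - 48.6429)^2 = 1992.9847
  (14 - 48.6429)^2 = 1200.1276
  (95 - 48.6429)^2 = 2148.9847
Step 3: Sum of squared deviations = 11759.2143
Step 4: Population variance = 11759.2143 / 14 = 839.9439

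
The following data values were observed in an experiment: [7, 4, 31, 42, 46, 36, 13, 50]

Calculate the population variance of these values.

289.4844

Step 1: Compute the mean: (7 + 4 + 31 + 42 + 46 + 36 + 13 + 50) / 8 = 28.625
Step 2: Compute squared deviations from the mean:
  (7 - 28.625)^2 = 467.6406
  (4 - 28.625)^2 = 606.3906
  (31 - 28.625)^2 = 5.6406
  (42 - 28.625)^2 = 178.8906
  (46 - 28.625)^2 = 301.8906
  (36 - 28.625)^2 = 54.3906
  (13 - 28.625)^2 = 244.1406
  (50 - 28.625)^2 = 456.8906
Step 3: Sum of squared deviations = 2315.875
Step 4: Population variance = 2315.875 / 8 = 289.4844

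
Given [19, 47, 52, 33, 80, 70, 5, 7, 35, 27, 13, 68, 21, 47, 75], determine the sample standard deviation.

25.1267

Step 1: Compute the mean: 39.9333
Step 2: Sum of squared deviations from the mean: 8838.9333
Step 3: Sample variance = 8838.9333 / 14 = 631.3524
Step 4: Standard deviation = sqrt(631.3524) = 25.1267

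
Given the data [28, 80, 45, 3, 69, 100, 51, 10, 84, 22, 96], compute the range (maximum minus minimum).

97

Step 1: Identify the maximum value: max = 100
Step 2: Identify the minimum value: min = 3
Step 3: Range = max - min = 100 - 3 = 97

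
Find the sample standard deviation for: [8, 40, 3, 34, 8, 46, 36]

17.9351

Step 1: Compute the mean: 25
Step 2: Sum of squared deviations from the mean: 1930
Step 3: Sample variance = 1930 / 6 = 321.6667
Step 4: Standard deviation = sqrt(321.6667) = 17.9351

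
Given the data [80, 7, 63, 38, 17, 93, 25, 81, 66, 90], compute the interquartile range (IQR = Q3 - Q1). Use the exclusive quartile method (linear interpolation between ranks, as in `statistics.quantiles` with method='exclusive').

60.25

Step 1: Sort the data: [7, 17, 25, 38, 63, 66, 80, 81, 90, 93]
Step 2: n = 10
Step 3: Using the exclusive quartile method:
  Q1 = 23
  Q2 (median) = 64.5
  Q3 = 83.25
  IQR = Q3 - Q1 = 83.25 - 23 = 60.25
Step 4: IQR = 60.25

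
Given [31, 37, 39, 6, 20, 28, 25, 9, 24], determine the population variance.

113.7778

Step 1: Compute the mean: (31 + 37 + 39 + 6 + 20 + 28 + 25 + 9 + 24) / 9 = 24.3333
Step 2: Compute squared deviations from the mean:
  (31 - 24.3333)^2 = 44.4444
  (37 - 24.3333)^2 = 160.4444
  (39 - 24.3333)^2 = 215.1111
  (6 - 24.3333)^2 = 336.1111
  (20 - 24.3333)^2 = 18.7778
  (28 - 24.3333)^2 = 13.4444
  (25 - 24.3333)^2 = 0.4444
  (9 - 24.3333)^2 = 235.1111
  (24 - 24.3333)^2 = 0.1111
Step 3: Sum of squared deviations = 1024
Step 4: Population variance = 1024 / 9 = 113.7778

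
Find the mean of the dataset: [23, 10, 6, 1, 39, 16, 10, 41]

18.25

Step 1: Sum all values: 23 + 10 + 6 + 1 + 39 + 16 + 10 + 41 = 146
Step 2: Count the number of values: n = 8
Step 3: Mean = sum / n = 146 / 8 = 18.25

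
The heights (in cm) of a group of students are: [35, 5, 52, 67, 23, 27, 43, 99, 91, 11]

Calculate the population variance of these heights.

923.21

Step 1: Compute the mean: (35 + 5 + 52 + 67 + 23 + 27 + 43 + 99 + 91 + 11) / 10 = 45.3
Step 2: Compute squared deviations from the mean:
  (35 - 45.3)^2 = 106.09
  (5 - 45.3)^2 = 1624.09
  (52 - 45.3)^2 = 44.89
  (67 - 45.3)^2 = 470.89
  (23 - 45.3)^2 = 497.29
  (27 - 45.3)^2 = 334.89
  (43 - 45.3)^2 = 5.29
  (99 - 45.3)^2 = 2883.69
  (91 - 45.3)^2 = 2088.49
  (11 - 45.3)^2 = 1176.49
Step 3: Sum of squared deviations = 9232.1
Step 4: Population variance = 9232.1 / 10 = 923.21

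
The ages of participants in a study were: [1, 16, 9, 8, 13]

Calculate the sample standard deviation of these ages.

5.6833

Step 1: Compute the mean: 9.4
Step 2: Sum of squared deviations from the mean: 129.2
Step 3: Sample variance = 129.2 / 4 = 32.3
Step 4: Standard deviation = sqrt(32.3) = 5.6833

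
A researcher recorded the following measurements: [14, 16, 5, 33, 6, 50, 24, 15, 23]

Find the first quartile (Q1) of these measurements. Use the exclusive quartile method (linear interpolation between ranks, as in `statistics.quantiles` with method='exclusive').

10

Step 1: Sort the data: [5, 6, 14, 15, 16, 23, 24, 33, 50]
Step 2: n = 9
Step 3: Using the exclusive quartile method:
  Q1 = 10
  Q2 (median) = 16
  Q3 = 28.5
  IQR = Q3 - Q1 = 28.5 - 10 = 18.5
Step 4: Q1 = 10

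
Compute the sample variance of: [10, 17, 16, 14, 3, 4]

36.6667

Step 1: Compute the mean: (10 + 17 + 16 + 14 + 3 + 4) / 6 = 10.6667
Step 2: Compute squared deviations from the mean:
  (10 - 10.6667)^2 = 0.4444
  (17 - 10.6667)^2 = 40.1111
  (16 - 10.6667)^2 = 28.4444
  (14 - 10.6667)^2 = 11.1111
  (3 - 10.6667)^2 = 58.7778
  (4 - 10.6667)^2 = 44.4444
Step 3: Sum of squared deviations = 183.3333
Step 4: Sample variance = 183.3333 / 5 = 36.6667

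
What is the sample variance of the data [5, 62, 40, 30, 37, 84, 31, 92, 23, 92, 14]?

976.2545

Step 1: Compute the mean: (5 + 62 + 40 + 30 + 37 + 84 + 31 + 92 + 23 + 92 + 14) / 11 = 46.3636
Step 2: Compute squared deviations from the mean:
  (5 - 46.3636)^2 = 1710.9504
  (62 - 46.3636)^2 = 244.4959
  (40 - 46.3636)^2 = 40.4959
  (30 - 46.3636)^2 = 267.7686
  (37 - 46.3636)^2 = 87.6777
  (84 - 46.3636)^2 = 1416.4959
  (31 - 46.3636)^2 = 236.0413
  (92 - 46.3636)^2 = 2082.6777
  (23 - 46.3636)^2 = 545.8595
  (92 - 46.3636)^2 = 2082.6777
  (14 - 46.3636)^2 = 1047.405
Step 3: Sum of squared deviations = 9762.5455
Step 4: Sample variance = 9762.5455 / 10 = 976.2545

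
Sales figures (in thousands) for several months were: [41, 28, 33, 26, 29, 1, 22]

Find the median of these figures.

28

Step 1: Sort the data in ascending order: [1, 22, 26, 28, 29, 33, 41]
Step 2: The number of values is n = 7.
Step 3: Since n is odd, the median is the middle value at position 4: 28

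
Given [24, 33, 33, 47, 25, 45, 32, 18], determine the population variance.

88.1094

Step 1: Compute the mean: (24 + 33 + 33 + 47 + 25 + 45 + 32 + 18) / 8 = 32.125
Step 2: Compute squared deviations from the mean:
  (24 - 32.125)^2 = 66.0156
  (33 - 32.125)^2 = 0.7656
  (33 - 32.125)^2 = 0.7656
  (47 - 32.125)^2 = 221.2656
  (25 - 32.125)^2 = 50.7656
  (45 - 32.125)^2 = 165.7656
  (32 - 32.125)^2 = 0.0156
  (18 - 32.125)^2 = 199.5156
Step 3: Sum of squared deviations = 704.875
Step 4: Population variance = 704.875 / 8 = 88.1094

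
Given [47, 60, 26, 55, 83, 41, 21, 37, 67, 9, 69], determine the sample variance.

510.9636

Step 1: Compute the mean: (47 + 60 + 26 + 55 + 83 + 41 + 21 + 37 + 67 + 9 + 69) / 11 = 46.8182
Step 2: Compute squared deviations from the mean:
  (47 - 46.8182)^2 = 0.0331
  (60 - 46.8182)^2 = 173.7603
  (26 - 46.8182)^2 = 433.3967
  (55 - 46.8182)^2 = 66.9421
  (83 - 46.8182)^2 = 1309.124
  (41 - 46.8182)^2 = 33.8512
  (21 - 46.8182)^2 = 666.5785
  (37 - 46.8182)^2 = 96.3967
  (67 - 46.8182)^2 = 407.3058
  (9 - 46.8182)^2 = 1430.2149
  (69 - 46.8182)^2 = 492.0331
Step 3: Sum of squared deviations = 5109.6364
Step 4: Sample variance = 5109.6364 / 10 = 510.9636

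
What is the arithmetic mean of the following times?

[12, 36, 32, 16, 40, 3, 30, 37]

25.75

Step 1: Sum all values: 12 + 36 + 32 + 16 + 40 + 3 + 30 + 37 = 206
Step 2: Count the number of values: n = 8
Step 3: Mean = sum / n = 206 / 8 = 25.75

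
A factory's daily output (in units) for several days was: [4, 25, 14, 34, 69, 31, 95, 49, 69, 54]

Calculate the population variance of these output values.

710.44

Step 1: Compute the mean: (4 + 25 + 14 + 34 + 69 + 31 + 95 + 49 + 69 + 54) / 10 = 44.4
Step 2: Compute squared deviations from the mean:
  (4 - 44.4)^2 = 1632.16
  (25 - 44.4)^2 = 376.36
  (14 - 44.4)^2 = 924.16
  (34 - 44.4)^2 = 108.16
  (69 - 44.4)^2 = 605.16
  (31 - 44.4)^2 = 179.56
  (95 - 44.4)^2 = 2560.36
  (49 - 44.4)^2 = 21.16
  (69 - 44.4)^2 = 605.16
  (54 - 44.4)^2 = 92.16
Step 3: Sum of squared deviations = 7104.4
Step 4: Population variance = 7104.4 / 10 = 710.44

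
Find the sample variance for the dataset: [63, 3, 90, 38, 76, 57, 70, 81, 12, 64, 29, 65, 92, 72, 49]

710.1143

Step 1: Compute the mean: (63 + 3 + 90 + 38 + 76 + 57 + 70 + 81 + 12 + 64 + 29 + 65 + 92 + 72 + 49) / 15 = 57.4
Step 2: Compute squared deviations from the mean:
  (63 - 57.4)^2 = 31.36
  (3 - 57.4)^2 = 2959.36
  (90 - 57.4)^2 = 1062.76
  (38 - 57.4)^2 = 376.36
  (76 - 57.4)^2 = 345.96
  (57 - 57.4)^2 = 0.16
  (70 - 57.4)^2 = 158.76
  (81 - 57.4)^2 = 556.96
  (12 - 57.4)^2 = 2061.16
  (64 - 57.4)^2 = 43.56
  (29 - 57.4)^2 = 806.56
  (65 - 57.4)^2 = 57.76
  (92 - 57.4)^2 = 1197.16
  (72 - 57.4)^2 = 213.16
  (49 - 57.4)^2 = 70.56
Step 3: Sum of squared deviations = 9941.6
Step 4: Sample variance = 9941.6 / 14 = 710.1143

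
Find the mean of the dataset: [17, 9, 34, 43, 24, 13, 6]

20.8571

Step 1: Sum all values: 17 + 9 + 34 + 43 + 24 + 13 + 6 = 146
Step 2: Count the number of values: n = 7
Step 3: Mean = sum / n = 146 / 7 = 20.8571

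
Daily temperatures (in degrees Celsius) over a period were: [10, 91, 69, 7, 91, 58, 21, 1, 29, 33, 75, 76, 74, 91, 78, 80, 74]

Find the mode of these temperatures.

91

Step 1: Count the frequency of each value:
  1: appears 1 time(s)
  7: appears 1 time(s)
  10: appears 1 time(s)
  21: appears 1 time(s)
  29: appears 1 time(s)
  33: appears 1 time(s)
  58: appears 1 time(s)
  69: appears 1 time(s)
  74: appears 2 time(s)
  75: appears 1 time(s)
  76: appears 1 time(s)
  78: appears 1 time(s)
  80: appears 1 time(s)
  91: appears 3 time(s)
Step 2: The value 91 appears most frequently (3 times).
Step 3: Mode = 91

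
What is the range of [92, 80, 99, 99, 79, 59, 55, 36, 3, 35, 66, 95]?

96

Step 1: Identify the maximum value: max = 99
Step 2: Identify the minimum value: min = 3
Step 3: Range = max - min = 99 - 3 = 96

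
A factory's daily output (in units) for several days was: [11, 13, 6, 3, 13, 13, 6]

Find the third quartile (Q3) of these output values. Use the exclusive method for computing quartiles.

13

Step 1: Sort the data: [3, 6, 6, 11, 13, 13, 13]
Step 2: n = 7
Step 3: Using the exclusive quartile method:
  Q1 = 6
  Q2 (median) = 11
  Q3 = 13
  IQR = Q3 - Q1 = 13 - 6 = 7
Step 4: Q3 = 13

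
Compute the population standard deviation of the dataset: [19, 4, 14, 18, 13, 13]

4.8563

Step 1: Compute the mean: 13.5
Step 2: Sum of squared deviations from the mean: 141.5
Step 3: Population variance = 141.5 / 6 = 23.5833
Step 4: Standard deviation = sqrt(23.5833) = 4.8563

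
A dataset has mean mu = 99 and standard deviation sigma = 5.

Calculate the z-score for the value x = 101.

0.4

Step 1: Recall the z-score formula: z = (x - mu) / sigma
Step 2: Substitute values: z = (101 - 99) / 5
Step 3: z = 2 / 5 = 0.4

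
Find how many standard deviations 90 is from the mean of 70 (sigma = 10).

2

Step 1: Recall the z-score formula: z = (x - mu) / sigma
Step 2: Substitute values: z = (90 - 70) / 10
Step 3: z = 20 / 10 = 2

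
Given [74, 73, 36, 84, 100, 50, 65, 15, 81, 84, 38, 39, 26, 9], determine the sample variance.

819.6044

Step 1: Compute the mean: (74 + 73 + 36 + 84 + 100 + 50 + 65 + 15 + 81 + 84 + 38 + 39 + 26 + 9) / 14 = 55.2857
Step 2: Compute squared deviations from the mean:
  (74 - 55.2857)^2 = 350.2245
  (73 - 55.2857)^2 = 313.7959
  (36 - 55.2857)^2 = 371.9388
  (84 - 55.2857)^2 = 824.5102
  (100 - 55.2857)^2 = 1999.3673
  (50 - 55.2857)^2 = 27.9388
  (65 - 55.2857)^2 = 94.3673
  (15 - 55.2857)^2 = 1622.9388
  (81 - 55.2857)^2 = 661.2245
  (84 - 55.2857)^2 = 824.5102
  (38 - 55.2857)^2 = 298.7959
  (39 - 55.2857)^2 = 265.2245
  (26 - 55.2857)^2 = 857.6531
  (9 - 55.2857)^2 = 2142.3673
Step 3: Sum of squared deviations = 10654.8571
Step 4: Sample variance = 10654.8571 / 13 = 819.6044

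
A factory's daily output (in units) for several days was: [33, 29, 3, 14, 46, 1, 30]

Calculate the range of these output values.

45

Step 1: Identify the maximum value: max = 46
Step 2: Identify the minimum value: min = 1
Step 3: Range = max - min = 46 - 1 = 45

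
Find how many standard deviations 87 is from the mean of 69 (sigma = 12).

1.5

Step 1: Recall the z-score formula: z = (x - mu) / sigma
Step 2: Substitute values: z = (87 - 69) / 12
Step 3: z = 18 / 12 = 1.5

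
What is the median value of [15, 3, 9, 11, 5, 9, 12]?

9

Step 1: Sort the data in ascending order: [3, 5, 9, 9, 11, 12, 15]
Step 2: The number of values is n = 7.
Step 3: Since n is odd, the median is the middle value at position 4: 9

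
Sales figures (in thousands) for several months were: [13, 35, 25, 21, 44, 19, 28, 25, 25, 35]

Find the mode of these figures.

25

Step 1: Count the frequency of each value:
  13: appears 1 time(s)
  19: appears 1 time(s)
  21: appears 1 time(s)
  25: appears 3 time(s)
  28: appears 1 time(s)
  35: appears 2 time(s)
  44: appears 1 time(s)
Step 2: The value 25 appears most frequently (3 times).
Step 3: Mode = 25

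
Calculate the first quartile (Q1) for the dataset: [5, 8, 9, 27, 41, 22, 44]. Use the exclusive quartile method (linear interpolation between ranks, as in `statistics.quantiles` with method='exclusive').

8

Step 1: Sort the data: [5, 8, 9, 22, 27, 41, 44]
Step 2: n = 7
Step 3: Using the exclusive quartile method:
  Q1 = 8
  Q2 (median) = 22
  Q3 = 41
  IQR = Q3 - Q1 = 41 - 8 = 33
Step 4: Q1 = 8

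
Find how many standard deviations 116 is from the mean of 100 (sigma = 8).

2

Step 1: Recall the z-score formula: z = (x - mu) / sigma
Step 2: Substitute values: z = (116 - 100) / 8
Step 3: z = 16 / 8 = 2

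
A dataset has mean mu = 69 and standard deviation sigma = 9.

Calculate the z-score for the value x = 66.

-0.3333

Step 1: Recall the z-score formula: z = (x - mu) / sigma
Step 2: Substitute values: z = (66 - 69) / 9
Step 3: z = -3 / 9 = -0.3333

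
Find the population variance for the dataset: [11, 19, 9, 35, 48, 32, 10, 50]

248.9375

Step 1: Compute the mean: (11 + 19 + 9 + 35 + 48 + 32 + 10 + 50) / 8 = 26.75
Step 2: Compute squared deviations from the mean:
  (11 - 26.75)^2 = 248.0625
  (19 - 26.75)^2 = 60.0625
  (9 - 26.75)^2 = 315.0625
  (35 - 26.75)^2 = 68.0625
  (48 - 26.75)^2 = 451.5625
  (32 - 26.75)^2 = 27.5625
  (10 - 26.75)^2 = 280.5625
  (50 - 26.75)^2 = 540.5625
Step 3: Sum of squared deviations = 1991.5
Step 4: Population variance = 1991.5 / 8 = 248.9375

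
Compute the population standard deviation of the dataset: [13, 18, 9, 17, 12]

3.3106

Step 1: Compute the mean: 13.8
Step 2: Sum of squared deviations from the mean: 54.8
Step 3: Population variance = 54.8 / 5 = 10.96
Step 4: Standard deviation = sqrt(10.96) = 3.3106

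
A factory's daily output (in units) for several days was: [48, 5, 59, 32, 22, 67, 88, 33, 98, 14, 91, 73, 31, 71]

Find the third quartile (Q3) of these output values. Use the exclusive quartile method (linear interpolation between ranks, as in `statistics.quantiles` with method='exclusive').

76.75

Step 1: Sort the data: [5, 14, 22, 31, 32, 33, 48, 59, 67, 71, 73, 88, 91, 98]
Step 2: n = 14
Step 3: Using the exclusive quartile method:
  Q1 = 28.75
  Q2 (median) = 53.5
  Q3 = 76.75
  IQR = Q3 - Q1 = 76.75 - 28.75 = 48
Step 4: Q3 = 76.75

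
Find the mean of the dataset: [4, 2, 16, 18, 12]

10.4

Step 1: Sum all values: 4 + 2 + 16 + 18 + 12 = 52
Step 2: Count the number of values: n = 5
Step 3: Mean = sum / n = 52 / 5 = 10.4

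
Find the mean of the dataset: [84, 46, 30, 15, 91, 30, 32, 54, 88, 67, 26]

51.1818

Step 1: Sum all values: 84 + 46 + 30 + 15 + 91 + 30 + 32 + 54 + 88 + 67 + 26 = 563
Step 2: Count the number of values: n = 11
Step 3: Mean = sum / n = 563 / 11 = 51.1818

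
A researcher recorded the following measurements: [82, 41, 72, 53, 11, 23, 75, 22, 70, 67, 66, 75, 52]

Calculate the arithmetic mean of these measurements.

54.5385

Step 1: Sum all values: 82 + 41 + 72 + 53 + 11 + 23 + 75 + 22 + 70 + 67 + 66 + 75 + 52 = 709
Step 2: Count the number of values: n = 13
Step 3: Mean = sum / n = 709 / 13 = 54.5385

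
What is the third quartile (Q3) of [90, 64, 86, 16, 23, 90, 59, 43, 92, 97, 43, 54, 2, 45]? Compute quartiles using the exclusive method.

90

Step 1: Sort the data: [2, 16, 23, 43, 43, 45, 54, 59, 64, 86, 90, 90, 92, 97]
Step 2: n = 14
Step 3: Using the exclusive quartile method:
  Q1 = 38
  Q2 (median) = 56.5
  Q3 = 90
  IQR = Q3 - Q1 = 90 - 38 = 52
Step 4: Q3 = 90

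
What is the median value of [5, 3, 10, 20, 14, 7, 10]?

10

Step 1: Sort the data in ascending order: [3, 5, 7, 10, 10, 14, 20]
Step 2: The number of values is n = 7.
Step 3: Since n is odd, the median is the middle value at position 4: 10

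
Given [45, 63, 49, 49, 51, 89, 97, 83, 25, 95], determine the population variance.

553.44

Step 1: Compute the mean: (45 + 63 + 49 + 49 + 51 + 89 + 97 + 83 + 25 + 95) / 10 = 64.6
Step 2: Compute squared deviations from the mean:
  (45 - 64.6)^2 = 384.16
  (63 - 64.6)^2 = 2.56
  (49 - 64.6)^2 = 243.36
  (49 - 64.6)^2 = 243.36
  (51 - 64.6)^2 = 184.96
  (89 - 64.6)^2 = 595.36
  (97 - 64.6)^2 = 1049.76
  (83 - 64.6)^2 = 338.56
  (25 - 64.6)^2 = 1568.16
  (95 - 64.6)^2 = 924.16
Step 3: Sum of squared deviations = 5534.4
Step 4: Population variance = 5534.4 / 10 = 553.44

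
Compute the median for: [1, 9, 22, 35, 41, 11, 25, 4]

16.5

Step 1: Sort the data in ascending order: [1, 4, 9, 11, 22, 25, 35, 41]
Step 2: The number of values is n = 8.
Step 3: Since n is even, the median is the average of positions 4 and 5:
  Median = (11 + 22) / 2 = 16.5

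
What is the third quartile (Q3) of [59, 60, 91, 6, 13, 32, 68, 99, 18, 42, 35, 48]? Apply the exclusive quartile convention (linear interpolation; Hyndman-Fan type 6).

66

Step 1: Sort the data: [6, 13, 18, 32, 35, 42, 48, 59, 60, 68, 91, 99]
Step 2: n = 12
Step 3: Using the exclusive quartile method:
  Q1 = 21.5
  Q2 (median) = 45
  Q3 = 66
  IQR = Q3 - Q1 = 66 - 21.5 = 44.5
Step 4: Q3 = 66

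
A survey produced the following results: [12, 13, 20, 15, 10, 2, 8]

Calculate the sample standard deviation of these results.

5.6526

Step 1: Compute the mean: 11.4286
Step 2: Sum of squared deviations from the mean: 191.7143
Step 3: Sample variance = 191.7143 / 6 = 31.9524
Step 4: Standard deviation = sqrt(31.9524) = 5.6526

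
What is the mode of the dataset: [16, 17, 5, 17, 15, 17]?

17

Step 1: Count the frequency of each value:
  5: appears 1 time(s)
  15: appears 1 time(s)
  16: appears 1 time(s)
  17: appears 3 time(s)
Step 2: The value 17 appears most frequently (3 times).
Step 3: Mode = 17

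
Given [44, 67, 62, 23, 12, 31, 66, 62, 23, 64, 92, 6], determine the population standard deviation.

25.5539

Step 1: Compute the mean: 46
Step 2: Sum of squared deviations from the mean: 7836
Step 3: Population variance = 7836 / 12 = 653
Step 4: Standard deviation = sqrt(653) = 25.5539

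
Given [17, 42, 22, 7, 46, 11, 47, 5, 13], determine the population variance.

258.4444

Step 1: Compute the mean: (17 + 42 + 22 + 7 + 46 + 11 + 47 + 5 + 13) / 9 = 23.3333
Step 2: Compute squared deviations from the mean:
  (17 - 23.3333)^2 = 40.1111
  (42 - 23.3333)^2 = 348.4444
  (22 - 23.3333)^2 = 1.7778
  (7 - 23.3333)^2 = 266.7778
  (46 - 23.3333)^2 = 513.7778
  (11 - 23.3333)^2 = 152.1111
  (47 - 23.3333)^2 = 560.1111
  (5 - 23.3333)^2 = 336.1111
  (13 - 23.3333)^2 = 106.7778
Step 3: Sum of squared deviations = 2326
Step 4: Population variance = 2326 / 9 = 258.4444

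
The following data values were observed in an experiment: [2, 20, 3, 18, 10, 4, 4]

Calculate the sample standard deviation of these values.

7.4992

Step 1: Compute the mean: 8.7143
Step 2: Sum of squared deviations from the mean: 337.4286
Step 3: Sample variance = 337.4286 / 6 = 56.2381
Step 4: Standard deviation = sqrt(56.2381) = 7.4992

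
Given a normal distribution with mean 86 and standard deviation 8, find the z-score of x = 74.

-1.5

Step 1: Recall the z-score formula: z = (x - mu) / sigma
Step 2: Substitute values: z = (74 - 86) / 8
Step 3: z = -12 / 8 = -1.5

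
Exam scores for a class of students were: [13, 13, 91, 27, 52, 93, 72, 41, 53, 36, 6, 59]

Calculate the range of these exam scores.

87

Step 1: Identify the maximum value: max = 93
Step 2: Identify the minimum value: min = 6
Step 3: Range = max - min = 93 - 6 = 87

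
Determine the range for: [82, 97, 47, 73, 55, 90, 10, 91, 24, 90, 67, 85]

87

Step 1: Identify the maximum value: max = 97
Step 2: Identify the minimum value: min = 10
Step 3: Range = max - min = 97 - 10 = 87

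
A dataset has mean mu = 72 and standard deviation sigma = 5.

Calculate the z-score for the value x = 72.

0

Step 1: Recall the z-score formula: z = (x - mu) / sigma
Step 2: Substitute values: z = (72 - 72) / 5
Step 3: z = 0 / 5 = 0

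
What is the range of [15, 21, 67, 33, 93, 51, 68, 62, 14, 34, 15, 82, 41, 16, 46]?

79

Step 1: Identify the maximum value: max = 93
Step 2: Identify the minimum value: min = 14
Step 3: Range = max - min = 93 - 14 = 79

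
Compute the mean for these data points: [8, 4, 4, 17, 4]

7.4

Step 1: Sum all values: 8 + 4 + 4 + 17 + 4 = 37
Step 2: Count the number of values: n = 5
Step 3: Mean = sum / n = 37 / 5 = 7.4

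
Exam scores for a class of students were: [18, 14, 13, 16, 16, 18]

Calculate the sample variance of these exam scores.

4.1667

Step 1: Compute the mean: (18 + 14 + 13 + 16 + 16 + 18) / 6 = 15.8333
Step 2: Compute squared deviations from the mean:
  (18 - 15.8333)^2 = 4.6944
  (14 - 15.8333)^2 = 3.3611
  (13 - 15.8333)^2 = 8.0278
  (16 - 15.8333)^2 = 0.0278
  (16 - 15.8333)^2 = 0.0278
  (18 - 15.8333)^2 = 4.6944
Step 3: Sum of squared deviations = 20.8333
Step 4: Sample variance = 20.8333 / 5 = 4.1667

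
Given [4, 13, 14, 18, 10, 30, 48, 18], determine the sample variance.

189.9821

Step 1: Compute the mean: (4 + 13 + 14 + 18 + 10 + 30 + 48 + 18) / 8 = 19.375
Step 2: Compute squared deviations from the mean:
  (4 - 19.375)^2 = 236.3906
  (13 - 19.375)^2 = 40.6406
  (14 - 19.375)^2 = 28.8906
  (18 - 19.375)^2 = 1.8906
  (10 - 19.375)^2 = 87.8906
  (30 - 19.375)^2 = 112.8906
  (48 - 19.375)^2 = 819.3906
  (18 - 19.375)^2 = 1.8906
Step 3: Sum of squared deviations = 1329.875
Step 4: Sample variance = 1329.875 / 7 = 189.9821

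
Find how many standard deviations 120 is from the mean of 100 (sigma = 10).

2

Step 1: Recall the z-score formula: z = (x - mu) / sigma
Step 2: Substitute values: z = (120 - 100) / 10
Step 3: z = 20 / 10 = 2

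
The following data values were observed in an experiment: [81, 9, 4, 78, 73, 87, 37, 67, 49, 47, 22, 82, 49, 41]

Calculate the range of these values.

83

Step 1: Identify the maximum value: max = 87
Step 2: Identify the minimum value: min = 4
Step 3: Range = max - min = 87 - 4 = 83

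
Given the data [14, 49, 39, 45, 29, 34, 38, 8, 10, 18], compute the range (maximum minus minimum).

41

Step 1: Identify the maximum value: max = 49
Step 2: Identify the minimum value: min = 8
Step 3: Range = max - min = 49 - 8 = 41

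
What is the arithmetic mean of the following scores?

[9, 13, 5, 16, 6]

9.8

Step 1: Sum all values: 9 + 13 + 5 + 16 + 6 = 49
Step 2: Count the number of values: n = 5
Step 3: Mean = sum / n = 49 / 5 = 9.8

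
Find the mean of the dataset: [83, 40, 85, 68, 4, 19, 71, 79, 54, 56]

55.9

Step 1: Sum all values: 83 + 40 + 85 + 68 + 4 + 19 + 71 + 79 + 54 + 56 = 559
Step 2: Count the number of values: n = 10
Step 3: Mean = sum / n = 559 / 10 = 55.9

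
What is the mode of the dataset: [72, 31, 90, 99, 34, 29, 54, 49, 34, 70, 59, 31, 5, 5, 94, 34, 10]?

34

Step 1: Count the frequency of each value:
  5: appears 2 time(s)
  10: appears 1 time(s)
  29: appears 1 time(s)
  31: appears 2 time(s)
  34: appears 3 time(s)
  49: appears 1 time(s)
  54: appears 1 time(s)
  59: appears 1 time(s)
  70: appears 1 time(s)
  72: appears 1 time(s)
  90: appears 1 time(s)
  94: appears 1 time(s)
  99: appears 1 time(s)
Step 2: The value 34 appears most frequently (3 times).
Step 3: Mode = 34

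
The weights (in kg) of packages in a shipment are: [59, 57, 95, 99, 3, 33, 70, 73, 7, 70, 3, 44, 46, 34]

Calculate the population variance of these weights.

910.3929

Step 1: Compute the mean: (59 + 57 + 95 + 99 + 3 + 33 + 70 + 73 + 7 + 70 + 3 + 44 + 46 + 34) / 14 = 49.5
Step 2: Compute squared deviations from the mean:
  (59 - 49.5)^2 = 90.25
  (57 - 49.5)^2 = 56.25
  (95 - 49.5)^2 = 2070.25
  (99 - 49.5)^2 = 2450.25
  (3 - 49.5)^2 = 2162.25
  (33 - 49.5)^2 = 272.25
  (70 - 49.5)^2 = 420.25
  (73 - 49.5)^2 = 552.25
  (7 - 49.5)^2 = 1806.25
  (70 - 49.5)^2 = 420.25
  (3 - 49.5)^2 = 2162.25
  (44 - 49.5)^2 = 30.25
  (46 - 49.5)^2 = 12.25
  (34 - 49.5)^2 = 240.25
Step 3: Sum of squared deviations = 12745.5
Step 4: Population variance = 12745.5 / 14 = 910.3929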